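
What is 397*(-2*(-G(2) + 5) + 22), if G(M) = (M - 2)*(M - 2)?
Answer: 4764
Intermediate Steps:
G(M) = (-2 + M)² (G(M) = (-2 + M)*(-2 + M) = (-2 + M)²)
397*(-2*(-G(2) + 5) + 22) = 397*(-2*(-(-2 + 2)² + 5) + 22) = 397*(-2*(-1*0² + 5) + 22) = 397*(-2*(-1*0 + 5) + 22) = 397*(-2*(0 + 5) + 22) = 397*(-2*5 + 22) = 397*(-10 + 22) = 397*12 = 4764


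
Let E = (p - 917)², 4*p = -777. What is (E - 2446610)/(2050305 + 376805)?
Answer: -3877547/7766752 ≈ -0.49925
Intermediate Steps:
p = -777/4 (p = (¼)*(-777) = -777/4 ≈ -194.25)
E = 19758025/16 (E = (-777/4 - 917)² = (-4445/4)² = 19758025/16 ≈ 1.2349e+6)
(E - 2446610)/(2050305 + 376805) = (19758025/16 - 2446610)/(2050305 + 376805) = -19387735/16/2427110 = -19387735/16*1/2427110 = -3877547/7766752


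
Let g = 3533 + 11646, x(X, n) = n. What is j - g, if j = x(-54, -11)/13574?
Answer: -18730887/1234 ≈ -15179.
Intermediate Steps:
g = 15179
j = -1/1234 (j = -11/13574 = -11*1/13574 = -1/1234 ≈ -0.00081037)
j - g = -1/1234 - 1*15179 = -1/1234 - 15179 = -18730887/1234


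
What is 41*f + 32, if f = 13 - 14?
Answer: -9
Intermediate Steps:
f = -1
41*f + 32 = 41*(-1) + 32 = -41 + 32 = -9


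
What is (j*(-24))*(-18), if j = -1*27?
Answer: -11664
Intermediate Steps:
j = -27
(j*(-24))*(-18) = -27*(-24)*(-18) = 648*(-18) = -11664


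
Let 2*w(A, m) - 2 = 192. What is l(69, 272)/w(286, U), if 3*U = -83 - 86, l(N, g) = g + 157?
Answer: 429/97 ≈ 4.4227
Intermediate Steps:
l(N, g) = 157 + g
U = -169/3 (U = (-83 - 86)/3 = (⅓)*(-169) = -169/3 ≈ -56.333)
w(A, m) = 97 (w(A, m) = 1 + (½)*192 = 1 + 96 = 97)
l(69, 272)/w(286, U) = (157 + 272)/97 = 429*(1/97) = 429/97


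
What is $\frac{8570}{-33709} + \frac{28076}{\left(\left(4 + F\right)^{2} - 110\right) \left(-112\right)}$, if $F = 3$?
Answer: $\frac{221965911}{57574972} \approx 3.8553$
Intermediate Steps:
$\frac{8570}{-33709} + \frac{28076}{\left(\left(4 + F\right)^{2} - 110\right) \left(-112\right)} = \frac{8570}{-33709} + \frac{28076}{\left(\left(4 + 3\right)^{2} - 110\right) \left(-112\right)} = 8570 \left(- \frac{1}{33709}\right) + \frac{28076}{\left(7^{2} - 110\right) \left(-112\right)} = - \frac{8570}{33709} + \frac{28076}{\left(49 - 110\right) \left(-112\right)} = - \frac{8570}{33709} + \frac{28076}{\left(-61\right) \left(-112\right)} = - \frac{8570}{33709} + \frac{28076}{6832} = - \frac{8570}{33709} + 28076 \cdot \frac{1}{6832} = - \frac{8570}{33709} + \frac{7019}{1708} = \frac{221965911}{57574972}$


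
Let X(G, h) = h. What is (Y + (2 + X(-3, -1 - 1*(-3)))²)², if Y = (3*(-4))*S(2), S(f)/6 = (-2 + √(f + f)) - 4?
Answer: 92416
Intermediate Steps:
S(f) = -36 + 6*√2*√f (S(f) = 6*((-2 + √(f + f)) - 4) = 6*((-2 + √(2*f)) - 4) = 6*((-2 + √2*√f) - 4) = 6*(-6 + √2*√f) = -36 + 6*√2*√f)
Y = 288 (Y = (3*(-4))*(-36 + 6*√2*√2) = -12*(-36 + 12) = -12*(-24) = 288)
(Y + (2 + X(-3, -1 - 1*(-3)))²)² = (288 + (2 + (-1 - 1*(-3)))²)² = (288 + (2 + (-1 + 3))²)² = (288 + (2 + 2)²)² = (288 + 4²)² = (288 + 16)² = 304² = 92416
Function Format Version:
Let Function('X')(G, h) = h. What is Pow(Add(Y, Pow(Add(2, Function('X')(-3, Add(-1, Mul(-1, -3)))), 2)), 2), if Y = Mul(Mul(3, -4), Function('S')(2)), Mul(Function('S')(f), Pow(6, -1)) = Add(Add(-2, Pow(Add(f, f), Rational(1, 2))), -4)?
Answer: 92416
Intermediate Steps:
Function('S')(f) = Add(-36, Mul(6, Pow(2, Rational(1, 2)), Pow(f, Rational(1, 2)))) (Function('S')(f) = Mul(6, Add(Add(-2, Pow(Add(f, f), Rational(1, 2))), -4)) = Mul(6, Add(Add(-2, Pow(Mul(2, f), Rational(1, 2))), -4)) = Mul(6, Add(Add(-2, Mul(Pow(2, Rational(1, 2)), Pow(f, Rational(1, 2)))), -4)) = Mul(6, Add(-6, Mul(Pow(2, Rational(1, 2)), Pow(f, Rational(1, 2))))) = Add(-36, Mul(6, Pow(2, Rational(1, 2)), Pow(f, Rational(1, 2)))))
Y = 288 (Y = Mul(Mul(3, -4), Add(-36, Mul(6, Pow(2, Rational(1, 2)), Pow(2, Rational(1, 2))))) = Mul(-12, Add(-36, 12)) = Mul(-12, -24) = 288)
Pow(Add(Y, Pow(Add(2, Function('X')(-3, Add(-1, Mul(-1, -3)))), 2)), 2) = Pow(Add(288, Pow(Add(2, Add(-1, Mul(-1, -3))), 2)), 2) = Pow(Add(288, Pow(Add(2, Add(-1, 3)), 2)), 2) = Pow(Add(288, Pow(Add(2, 2), 2)), 2) = Pow(Add(288, Pow(4, 2)), 2) = Pow(Add(288, 16), 2) = Pow(304, 2) = 92416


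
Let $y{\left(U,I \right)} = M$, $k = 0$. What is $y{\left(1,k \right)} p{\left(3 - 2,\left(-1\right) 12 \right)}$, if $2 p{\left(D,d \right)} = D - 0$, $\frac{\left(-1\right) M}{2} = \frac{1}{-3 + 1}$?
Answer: $\frac{1}{2} \approx 0.5$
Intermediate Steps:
$M = 1$ ($M = - \frac{2}{-3 + 1} = - \frac{2}{-2} = \left(-2\right) \left(- \frac{1}{2}\right) = 1$)
$y{\left(U,I \right)} = 1$
$p{\left(D,d \right)} = \frac{D}{2}$ ($p{\left(D,d \right)} = \frac{D - 0}{2} = \frac{D + 0}{2} = \frac{D}{2}$)
$y{\left(1,k \right)} p{\left(3 - 2,\left(-1\right) 12 \right)} = 1 \frac{3 - 2}{2} = 1 \cdot \frac{1}{2} \cdot 1 = 1 \cdot \frac{1}{2} = \frac{1}{2}$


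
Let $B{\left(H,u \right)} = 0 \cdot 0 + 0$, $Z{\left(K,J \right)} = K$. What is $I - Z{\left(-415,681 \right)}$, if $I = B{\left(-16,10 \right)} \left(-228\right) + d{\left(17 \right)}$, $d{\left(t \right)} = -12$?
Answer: $403$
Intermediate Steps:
$B{\left(H,u \right)} = 0$ ($B{\left(H,u \right)} = 0 + 0 = 0$)
$I = -12$ ($I = 0 \left(-228\right) - 12 = 0 - 12 = -12$)
$I - Z{\left(-415,681 \right)} = -12 - -415 = -12 + 415 = 403$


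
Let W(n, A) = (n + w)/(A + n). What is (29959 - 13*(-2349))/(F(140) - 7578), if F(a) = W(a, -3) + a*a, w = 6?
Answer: 1035994/205895 ≈ 5.0317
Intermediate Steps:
W(n, A) = (6 + n)/(A + n) (W(n, A) = (n + 6)/(A + n) = (6 + n)/(A + n))
F(a) = a² + (6 + a)/(-3 + a) (F(a) = (6 + a)/(-3 + a) + a*a = (6 + a)/(-3 + a) + a² = a² + (6 + a)/(-3 + a))
(29959 - 13*(-2349))/(F(140) - 7578) = (29959 - 13*(-2349))/((6 + 140 + 140²*(-3 + 140))/(-3 + 140) - 7578) = (29959 + 30537)/((6 + 140 + 19600*137)/137 - 7578) = 60496/((6 + 140 + 2685200)/137 - 7578) = 60496/((1/137)*2685346 - 7578) = 60496/(2685346/137 - 7578) = 60496/(1647160/137) = 60496*(137/1647160) = 1035994/205895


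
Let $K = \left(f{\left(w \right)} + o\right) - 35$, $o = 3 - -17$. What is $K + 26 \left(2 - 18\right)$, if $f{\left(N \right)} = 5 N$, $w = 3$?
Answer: $-416$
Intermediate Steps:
$o = 20$ ($o = 3 + 17 = 20$)
$K = 0$ ($K = \left(5 \cdot 3 + 20\right) - 35 = \left(15 + 20\right) - 35 = 35 - 35 = 0$)
$K + 26 \left(2 - 18\right) = 0 + 26 \left(2 - 18\right) = 0 + 26 \left(-16\right) = 0 - 416 = -416$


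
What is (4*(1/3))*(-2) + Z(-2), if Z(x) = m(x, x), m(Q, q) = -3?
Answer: -17/3 ≈ -5.6667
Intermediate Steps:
Z(x) = -3
(4*(1/3))*(-2) + Z(-2) = (4*(1/3))*(-2) - 3 = (4/3)*(-2) - 3 = -8/3 - 3 = -17/3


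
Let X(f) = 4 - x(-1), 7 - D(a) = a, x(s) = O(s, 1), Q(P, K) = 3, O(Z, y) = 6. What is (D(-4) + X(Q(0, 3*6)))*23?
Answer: 207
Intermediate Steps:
x(s) = 6
D(a) = 7 - a
X(f) = -2 (X(f) = 4 - 1*6 = 4 - 6 = -2)
(D(-4) + X(Q(0, 3*6)))*23 = ((7 - 1*(-4)) - 2)*23 = ((7 + 4) - 2)*23 = (11 - 2)*23 = 9*23 = 207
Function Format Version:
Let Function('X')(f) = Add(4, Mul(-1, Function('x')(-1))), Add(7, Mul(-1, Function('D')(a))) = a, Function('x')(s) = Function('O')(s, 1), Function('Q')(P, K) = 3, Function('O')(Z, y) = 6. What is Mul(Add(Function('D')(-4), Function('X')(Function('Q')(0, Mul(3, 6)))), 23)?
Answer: 207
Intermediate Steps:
Function('x')(s) = 6
Function('D')(a) = Add(7, Mul(-1, a))
Function('X')(f) = -2 (Function('X')(f) = Add(4, Mul(-1, 6)) = Add(4, -6) = -2)
Mul(Add(Function('D')(-4), Function('X')(Function('Q')(0, Mul(3, 6)))), 23) = Mul(Add(Add(7, Mul(-1, -4)), -2), 23) = Mul(Add(Add(7, 4), -2), 23) = Mul(Add(11, -2), 23) = Mul(9, 23) = 207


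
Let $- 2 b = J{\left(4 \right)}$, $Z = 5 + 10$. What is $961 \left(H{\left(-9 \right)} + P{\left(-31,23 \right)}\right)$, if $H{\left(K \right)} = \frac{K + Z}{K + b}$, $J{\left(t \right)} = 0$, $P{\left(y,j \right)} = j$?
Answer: $\frac{64387}{3} \approx 21462.0$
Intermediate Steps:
$Z = 15$
$b = 0$ ($b = \left(- \frac{1}{2}\right) 0 = 0$)
$H{\left(K \right)} = \frac{15 + K}{K}$ ($H{\left(K \right)} = \frac{K + 15}{K + 0} = \frac{15 + K}{K}$)
$961 \left(H{\left(-9 \right)} + P{\left(-31,23 \right)}\right) = 961 \left(\frac{15 - 9}{-9} + 23\right) = 961 \left(\left(- \frac{1}{9}\right) 6 + 23\right) = 961 \left(- \frac{2}{3} + 23\right) = 961 \cdot \frac{67}{3} = \frac{64387}{3}$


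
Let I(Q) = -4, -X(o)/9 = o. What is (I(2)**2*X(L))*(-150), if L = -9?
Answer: -194400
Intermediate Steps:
X(o) = -9*o
(I(2)**2*X(L))*(-150) = ((-4)**2*(-9*(-9)))*(-150) = (16*81)*(-150) = 1296*(-150) = -194400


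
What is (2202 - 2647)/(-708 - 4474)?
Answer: 445/5182 ≈ 0.085874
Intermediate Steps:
(2202 - 2647)/(-708 - 4474) = -445/(-5182) = -445*(-1/5182) = 445/5182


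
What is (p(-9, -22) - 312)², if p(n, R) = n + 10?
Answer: 96721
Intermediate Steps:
p(n, R) = 10 + n
(p(-9, -22) - 312)² = ((10 - 9) - 312)² = (1 - 312)² = (-311)² = 96721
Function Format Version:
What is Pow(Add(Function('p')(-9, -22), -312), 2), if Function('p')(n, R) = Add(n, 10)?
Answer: 96721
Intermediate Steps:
Function('p')(n, R) = Add(10, n)
Pow(Add(Function('p')(-9, -22), -312), 2) = Pow(Add(Add(10, -9), -312), 2) = Pow(Add(1, -312), 2) = Pow(-311, 2) = 96721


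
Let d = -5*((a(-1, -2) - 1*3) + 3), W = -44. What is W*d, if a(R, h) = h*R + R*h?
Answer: 880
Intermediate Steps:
a(R, h) = 2*R*h (a(R, h) = R*h + R*h = 2*R*h)
d = -20 (d = -5*((2*(-1)*(-2) - 1*3) + 3) = -5*((4 - 3) + 3) = -5*(1 + 3) = -5*4 = -20)
W*d = -44*(-20) = 880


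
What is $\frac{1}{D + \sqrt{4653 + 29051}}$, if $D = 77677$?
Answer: $\frac{77677}{6033682625} - \frac{2 \sqrt{8426}}{6033682625} \approx 1.2843 \cdot 10^{-5}$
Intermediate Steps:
$\frac{1}{D + \sqrt{4653 + 29051}} = \frac{1}{77677 + \sqrt{4653 + 29051}} = \frac{1}{77677 + \sqrt{33704}} = \frac{1}{77677 + 2 \sqrt{8426}}$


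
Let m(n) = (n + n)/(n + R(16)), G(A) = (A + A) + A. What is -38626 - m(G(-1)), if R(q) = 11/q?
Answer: -1429258/37 ≈ -38629.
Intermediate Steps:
G(A) = 3*A (G(A) = 2*A + A = 3*A)
m(n) = 2*n/(11/16 + n) (m(n) = (n + n)/(n + 11/16) = (2*n)/(n + 11*(1/16)) = (2*n)/(n + 11/16) = (2*n)/(11/16 + n) = 2*n/(11/16 + n))
-38626 - m(G(-1)) = -38626 - 32*3*(-1)/(11 + 16*(3*(-1))) = -38626 - 32*(-3)/(11 + 16*(-3)) = -38626 - 32*(-3)/(11 - 48) = -38626 - 32*(-3)/(-37) = -38626 - 32*(-3)*(-1)/37 = -38626 - 1*96/37 = -38626 - 96/37 = -1429258/37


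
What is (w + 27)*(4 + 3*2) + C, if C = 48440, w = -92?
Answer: 47790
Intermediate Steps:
(w + 27)*(4 + 3*2) + C = (-92 + 27)*(4 + 3*2) + 48440 = -65*(4 + 6) + 48440 = -65*10 + 48440 = -650 + 48440 = 47790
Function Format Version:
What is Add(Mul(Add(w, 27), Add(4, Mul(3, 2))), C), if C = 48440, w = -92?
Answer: 47790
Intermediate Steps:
Add(Mul(Add(w, 27), Add(4, Mul(3, 2))), C) = Add(Mul(Add(-92, 27), Add(4, Mul(3, 2))), 48440) = Add(Mul(-65, Add(4, 6)), 48440) = Add(Mul(-65, 10), 48440) = Add(-650, 48440) = 47790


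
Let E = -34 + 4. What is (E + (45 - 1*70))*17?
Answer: -935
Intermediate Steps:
E = -30
(E + (45 - 1*70))*17 = (-30 + (45 - 1*70))*17 = (-30 + (45 - 70))*17 = (-30 - 25)*17 = -55*17 = -935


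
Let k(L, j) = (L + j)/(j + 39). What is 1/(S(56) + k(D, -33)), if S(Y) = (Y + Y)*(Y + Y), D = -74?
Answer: 6/75157 ≈ 7.9833e-5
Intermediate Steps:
k(L, j) = (L + j)/(39 + j)
S(Y) = 4*Y² (S(Y) = (2*Y)*(2*Y) = 4*Y²)
1/(S(56) + k(D, -33)) = 1/(4*56² + (-74 - 33)/(39 - 33)) = 1/(4*3136 - 107/6) = 1/(12544 + (⅙)*(-107)) = 1/(12544 - 107/6) = 1/(75157/6) = 6/75157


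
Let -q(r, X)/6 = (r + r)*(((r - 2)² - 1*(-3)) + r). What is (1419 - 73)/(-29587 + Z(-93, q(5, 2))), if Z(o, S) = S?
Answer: -1346/30607 ≈ -0.043977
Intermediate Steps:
q(r, X) = -12*r*(3 + r + (-2 + r)²) (q(r, X) = -6*(r + r)*(((r - 2)² - 1*(-3)) + r) = -6*2*r*(((-2 + r)² + 3) + r) = -6*2*r*((3 + (-2 + r)²) + r) = -6*2*r*(3 + r + (-2 + r)²) = -12*r*(3 + r + (-2 + r)²))
(1419 - 73)/(-29587 + Z(-93, q(5, 2))) = (1419 - 73)/(-29587 + 12*5*(-7 - 1*5² + 3*5)) = 1346/(-29587 + 12*5*(-7 - 1*25 + 15)) = 1346/(-29587 + 12*5*(-7 - 25 + 15)) = 1346/(-29587 + 12*5*(-17)) = 1346/(-29587 - 1020) = 1346/(-30607) = 1346*(-1/30607) = -1346/30607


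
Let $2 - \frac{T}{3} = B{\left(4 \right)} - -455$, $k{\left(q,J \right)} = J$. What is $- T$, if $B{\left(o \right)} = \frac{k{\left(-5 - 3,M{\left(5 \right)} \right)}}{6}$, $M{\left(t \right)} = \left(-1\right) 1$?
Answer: $\frac{2717}{2} \approx 1358.5$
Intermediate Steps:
$M{\left(t \right)} = -1$
$B{\left(o \right)} = - \frac{1}{6}$
$T = - \frac{2717}{2}$ ($T = 6 - 3 \left(- \frac{1}{6} - -455\right) = 6 - 3 \left(- \frac{1}{6} + 455\right) = 6 - \frac{2729}{2} = - \frac{2717}{2} \approx -1358.5$)
$- T = \left(-1\right) \left(- \frac{2717}{2}\right) = \frac{2717}{2}$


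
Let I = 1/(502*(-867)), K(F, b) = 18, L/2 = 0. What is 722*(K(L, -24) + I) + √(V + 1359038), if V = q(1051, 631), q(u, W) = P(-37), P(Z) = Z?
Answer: 2828150171/217617 + 23*√2569 ≈ 14162.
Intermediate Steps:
q(u, W) = -37
L = 0 (L = 2*0 = 0)
V = -37
I = -1/435234 (I = (1/502)*(-1/867) = -1/435234 ≈ -2.2976e-6)
722*(K(L, -24) + I) + √(V + 1359038) = 722*(18 - 1/435234) + √(-37 + 1359038) = 722*(7834211/435234) + √1359001 = 2828150171/217617 + 23*√2569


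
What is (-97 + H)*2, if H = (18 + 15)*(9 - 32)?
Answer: -1712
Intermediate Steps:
H = -759 (H = 33*(-23) = -759)
(-97 + H)*2 = (-97 - 759)*2 = -856*2 = -1712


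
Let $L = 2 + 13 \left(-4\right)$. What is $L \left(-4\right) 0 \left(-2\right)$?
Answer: $0$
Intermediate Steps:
$L = -50$ ($L = 2 - 52 = -50$)
$L \left(-4\right) 0 \left(-2\right) = - 50 \left(-4\right) 0 \left(-2\right) = - 50 \cdot 0 \left(-2\right) = \left(-50\right) 0 = 0$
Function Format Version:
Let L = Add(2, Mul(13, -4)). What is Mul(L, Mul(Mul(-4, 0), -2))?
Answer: 0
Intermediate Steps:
L = -50 (L = Add(2, -52) = -50)
Mul(L, Mul(Mul(-4, 0), -2)) = Mul(-50, Mul(Mul(-4, 0), -2)) = Mul(-50, Mul(0, -2)) = Mul(-50, 0) = 0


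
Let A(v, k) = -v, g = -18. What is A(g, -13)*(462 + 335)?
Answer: 14346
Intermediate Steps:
A(g, -13)*(462 + 335) = (-1*(-18))*(462 + 335) = 18*797 = 14346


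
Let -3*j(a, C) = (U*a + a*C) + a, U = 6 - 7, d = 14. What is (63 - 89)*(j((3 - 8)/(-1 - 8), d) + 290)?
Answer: -201760/27 ≈ -7472.6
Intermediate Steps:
U = -1
j(a, C) = -C*a/3 (j(a, C) = -((-a + a*C) + a)/3 = -((-a + C*a) + a)/3 = -C*a/3)
(63 - 89)*(j((3 - 8)/(-1 - 8), d) + 290) = (63 - 89)*(-⅓*14*(3 - 8)/(-1 - 8) + 290) = -26*(-⅓*14*(-5/(-9)) + 290) = -26*(-⅓*14*(-5*(-⅑)) + 290) = -26*(-⅓*14*5/9 + 290) = -26*(-70/27 + 290) = -26*7760/27 = -201760/27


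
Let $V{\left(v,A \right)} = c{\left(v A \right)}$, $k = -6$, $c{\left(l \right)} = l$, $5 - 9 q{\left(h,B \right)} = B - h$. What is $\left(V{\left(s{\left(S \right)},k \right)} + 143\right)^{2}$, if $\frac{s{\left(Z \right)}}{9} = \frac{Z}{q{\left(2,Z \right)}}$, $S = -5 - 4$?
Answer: $\frac{11095561}{64} \approx 1.7337 \cdot 10^{5}$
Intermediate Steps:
$q{\left(h,B \right)} = \frac{5}{9} - \frac{B}{9} + \frac{h}{9}$ ($q{\left(h,B \right)} = \frac{5}{9} - \frac{B - h}{9} = \frac{5}{9} - \left(- \frac{h}{9} + \frac{B}{9}\right) = \frac{5}{9} - \frac{B}{9} + \frac{h}{9}$)
$S = -9$ ($S = -5 - 4 = -9$)
$s{\left(Z \right)} = \frac{9 Z}{\frac{7}{9} - \frac{Z}{9}}$ ($s{\left(Z \right)} = 9 \frac{Z}{\frac{5}{9} - \frac{Z}{9} + \frac{1}{9} \cdot 2} = 9 \frac{Z}{\frac{5}{9} - \frac{Z}{9} + \frac{2}{9}} = 9 \frac{Z}{\frac{7}{9} - \frac{Z}{9}} = \frac{9 Z}{\frac{7}{9} - \frac{Z}{9}}$)
$V{\left(v,A \right)} = A v$ ($V{\left(v,A \right)} = v A = A v$)
$\left(V{\left(s{\left(S \right)},k \right)} + 143\right)^{2} = \left(- 6 \left(\left(-81\right) \left(-9\right) \frac{1}{-7 - 9}\right) + 143\right)^{2} = \left(- 6 \left(\left(-81\right) \left(-9\right) \frac{1}{-16}\right) + 143\right)^{2} = \left(- 6 \left(\left(-81\right) \left(-9\right) \left(- \frac{1}{16}\right)\right) + 143\right)^{2} = \left(\left(-6\right) \left(- \frac{729}{16}\right) + 143\right)^{2} = \left(\frac{2187}{8} + 143\right)^{2} = \left(\frac{3331}{8}\right)^{2} = \frac{11095561}{64}$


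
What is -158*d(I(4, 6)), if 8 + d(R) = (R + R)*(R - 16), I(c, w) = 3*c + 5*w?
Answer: -343808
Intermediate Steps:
d(R) = -8 + 2*R*(-16 + R) (d(R) = -8 + (R + R)*(R - 16) = -8 + (2*R)*(-16 + R) = -8 + 2*R*(-16 + R))
-158*d(I(4, 6)) = -158*(-8 - 32*(3*4 + 5*6) + 2*(3*4 + 5*6)²) = -158*(-8 - 32*(12 + 30) + 2*(12 + 30)²) = -158*(-8 - 32*42 + 2*42²) = -158*(-8 - 1344 + 2*1764) = -158*(-8 - 1344 + 3528) = -158*2176 = -343808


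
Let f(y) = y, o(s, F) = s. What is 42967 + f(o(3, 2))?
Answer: 42970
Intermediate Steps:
42967 + f(o(3, 2)) = 42967 + 3 = 42970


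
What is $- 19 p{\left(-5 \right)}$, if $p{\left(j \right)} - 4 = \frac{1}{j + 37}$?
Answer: $- \frac{2451}{32} \approx -76.594$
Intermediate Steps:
$p{\left(j \right)} = 4 + \frac{1}{37 + j}$ ($p{\left(j \right)} = 4 + \frac{1}{j + 37} = 4 + \frac{1}{37 + j}$)
$- 19 p{\left(-5 \right)} = - 19 \frac{149 + 4 \left(-5\right)}{37 - 5} = - 19 \frac{149 - 20}{32} = - 19 \cdot \frac{1}{32} \cdot 129 = \left(-19\right) \frac{129}{32} = - \frac{2451}{32}$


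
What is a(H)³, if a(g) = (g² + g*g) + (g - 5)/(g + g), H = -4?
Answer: 18609625/512 ≈ 36347.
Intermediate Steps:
a(g) = 2*g² + (-5 + g)/(2*g) (a(g) = (g² + g²) + (-5 + g)/((2*g)) = 2*g² + (-5 + g)*(1/(2*g)) = 2*g² + (-5 + g)/(2*g))
a(H)³ = ((½)*(-5 - 4 + 4*(-4)³)/(-4))³ = ((½)*(-¼)*(-5 - 4 + 4*(-64)))³ = ((½)*(-¼)*(-5 - 4 - 256))³ = ((½)*(-¼)*(-265))³ = (265/8)³ = 18609625/512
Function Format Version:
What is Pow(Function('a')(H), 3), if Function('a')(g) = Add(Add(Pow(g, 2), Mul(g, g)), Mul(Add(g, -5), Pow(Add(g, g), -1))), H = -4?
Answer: Rational(18609625, 512) ≈ 36347.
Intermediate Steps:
Function('a')(g) = Add(Mul(2, Pow(g, 2)), Mul(Rational(1, 2), Pow(g, -1), Add(-5, g))) (Function('a')(g) = Add(Add(Pow(g, 2), Pow(g, 2)), Mul(Add(-5, g), Pow(Mul(2, g), -1))) = Add(Mul(2, Pow(g, 2)), Mul(Add(-5, g), Mul(Rational(1, 2), Pow(g, -1)))) = Add(Mul(2, Pow(g, 2)), Mul(Rational(1, 2), Pow(g, -1), Add(-5, g))))
Pow(Function('a')(H), 3) = Pow(Mul(Rational(1, 2), Pow(-4, -1), Add(-5, -4, Mul(4, Pow(-4, 3)))), 3) = Pow(Mul(Rational(1, 2), Rational(-1, 4), Add(-5, -4, Mul(4, -64))), 3) = Pow(Mul(Rational(1, 2), Rational(-1, 4), Add(-5, -4, -256)), 3) = Pow(Mul(Rational(1, 2), Rational(-1, 4), -265), 3) = Pow(Rational(265, 8), 3) = Rational(18609625, 512)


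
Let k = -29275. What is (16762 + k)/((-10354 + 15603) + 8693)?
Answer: -12513/13942 ≈ -0.89750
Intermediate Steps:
(16762 + k)/((-10354 + 15603) + 8693) = (16762 - 29275)/((-10354 + 15603) + 8693) = -12513/(5249 + 8693) = -12513/13942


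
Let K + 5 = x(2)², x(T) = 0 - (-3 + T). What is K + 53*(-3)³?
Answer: -1435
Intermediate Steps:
x(T) = 3 - T (x(T) = 0 + (3 - T) = 3 - T)
K = -4 (K = -5 + (3 - 1*2)² = -5 + (3 - 2)² = -5 + 1² = -5 + 1 = -4)
K + 53*(-3)³ = -4 + 53*(-3)³ = -4 + 53*(-27) = -4 - 1431 = -1435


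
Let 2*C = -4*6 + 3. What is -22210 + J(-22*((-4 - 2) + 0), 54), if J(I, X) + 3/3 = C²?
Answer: -88403/4 ≈ -22101.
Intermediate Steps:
C = -21/2 (C = (-4*6 + 3)/2 = (-24 + 3)/2 = (½)*(-21) = -21/2 ≈ -10.500)
J(I, X) = 437/4 (J(I, X) = -1 + (-21/2)² = -1 + 441/4 = 437/4)
-22210 + J(-22*((-4 - 2) + 0), 54) = -22210 + 437/4 = -88403/4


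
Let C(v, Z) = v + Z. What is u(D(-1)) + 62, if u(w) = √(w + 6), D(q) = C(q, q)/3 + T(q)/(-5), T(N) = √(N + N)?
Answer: 62 + √(1200 - 45*I*√2)/15 ≈ 64.31 - 0.061216*I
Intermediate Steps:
T(N) = √2*√N (T(N) = √(2*N) = √2*√N)
C(v, Z) = Z + v
D(q) = 2*q/3 - √2*√q/5 (D(q) = (q + q)/3 + (√2*√q)/(-5) = (2*q)*(⅓) + (√2*√q)*(-⅕) = 2*q/3 - √2*√q/5)
u(w) = √(6 + w)
u(D(-1)) + 62 = √(6 + ((⅔)*(-1) - √2*√(-1)/5)) + 62 = √(6 + (-⅔ - √2*I/5)) + 62 = √(6 + (-⅔ - I*√2/5)) + 62 = √(16/3 - I*√2/5) + 62 = 62 + √(16/3 - I*√2/5)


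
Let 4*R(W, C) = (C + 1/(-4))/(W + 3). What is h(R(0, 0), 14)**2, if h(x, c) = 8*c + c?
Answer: 15876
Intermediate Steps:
R(W, C) = (-1/4 + C)/(4*(3 + W)) (R(W, C) = ((C + 1/(-4))/(W + 3))/4 = ((C - 1/4)/(3 + W))/4 = ((-1/4 + C)/(3 + W))/4 = (-1/4 + C)/(4*(3 + W)))
h(x, c) = 9*c
h(R(0, 0), 14)**2 = (9*14)**2 = 126**2 = 15876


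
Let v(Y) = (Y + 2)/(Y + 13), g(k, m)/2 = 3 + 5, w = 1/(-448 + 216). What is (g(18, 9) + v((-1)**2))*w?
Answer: -227/3248 ≈ -0.069889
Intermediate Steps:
w = -1/232 (w = 1/(-232) = -1/232 ≈ -0.0043103)
g(k, m) = 16 (g(k, m) = 2*(3 + 5) = 2*8 = 16)
v(Y) = (2 + Y)/(13 + Y)
(g(18, 9) + v((-1)**2))*w = (16 + (2 + (-1)**2)/(13 + (-1)**2))*(-1/232) = (16 + (2 + 1)/(13 + 1))*(-1/232) = (16 + 3/14)*(-1/232) = (227/14)*(-1/232) = -227/3248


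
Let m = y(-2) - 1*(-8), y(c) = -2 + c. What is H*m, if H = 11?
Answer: 44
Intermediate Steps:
m = 4 (m = (-2 - 2) - 1*(-8) = -4 + 8 = 4)
H*m = 11*4 = 44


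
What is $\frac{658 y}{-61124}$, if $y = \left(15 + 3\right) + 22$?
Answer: $- \frac{940}{2183} \approx -0.4306$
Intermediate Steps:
$y = 40$ ($y = 18 + 22 = 40$)
$\frac{658 y}{-61124} = \frac{658 \cdot 40}{-61124} = 26320 \left(- \frac{1}{61124}\right) = - \frac{940}{2183}$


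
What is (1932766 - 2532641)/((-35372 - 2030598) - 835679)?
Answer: 599875/2901649 ≈ 0.20674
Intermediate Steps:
(1932766 - 2532641)/((-35372 - 2030598) - 835679) = -599875/(-2065970 - 835679) = -599875/(-2901649) = -599875*(-1/2901649) = 599875/2901649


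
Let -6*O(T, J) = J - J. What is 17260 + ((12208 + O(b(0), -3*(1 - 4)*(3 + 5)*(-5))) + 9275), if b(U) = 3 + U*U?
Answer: 38743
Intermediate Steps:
b(U) = 3 + U²
O(T, J) = 0 (O(T, J) = -(J - J)/6 = -⅙*0 = 0)
17260 + ((12208 + O(b(0), -3*(1 - 4)*(3 + 5)*(-5))) + 9275) = 17260 + ((12208 + 0) + 9275) = 17260 + (12208 + 9275) = 17260 + 21483 = 38743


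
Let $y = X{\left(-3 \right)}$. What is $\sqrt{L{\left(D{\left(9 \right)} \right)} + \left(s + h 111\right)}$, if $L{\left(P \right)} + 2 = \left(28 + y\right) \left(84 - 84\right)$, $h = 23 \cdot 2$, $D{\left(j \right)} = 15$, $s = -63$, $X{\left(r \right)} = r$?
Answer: $71$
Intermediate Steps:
$y = -3$
$h = 46$
$L{\left(P \right)} = -2$ ($L{\left(P \right)} = -2 + \left(28 - 3\right) \left(84 - 84\right) = -2 + 25 \cdot 0 = -2 + 0 = -2$)
$\sqrt{L{\left(D{\left(9 \right)} \right)} + \left(s + h 111\right)} = \sqrt{-2 + \left(-63 + 46 \cdot 111\right)} = \sqrt{-2 + \left(-63 + 5106\right)} = \sqrt{-2 + 5043} = \sqrt{5041} = 71$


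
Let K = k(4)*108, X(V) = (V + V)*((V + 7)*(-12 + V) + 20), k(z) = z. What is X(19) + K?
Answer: 8108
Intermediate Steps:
X(V) = 2*V*(20 + (-12 + V)*(7 + V)) (X(V) = (2*V)*((7 + V)*(-12 + V) + 20) = (2*V)*((-12 + V)*(7 + V) + 20) = (2*V)*(20 + (-12 + V)*(7 + V)) = 2*V*(20 + (-12 + V)*(7 + V)))
K = 432 (K = 4*108 = 432)
X(19) + K = 2*19*(-64 + 19**2 - 5*19) + 432 = 2*19*(-64 + 361 - 95) + 432 = 2*19*202 + 432 = 7676 + 432 = 8108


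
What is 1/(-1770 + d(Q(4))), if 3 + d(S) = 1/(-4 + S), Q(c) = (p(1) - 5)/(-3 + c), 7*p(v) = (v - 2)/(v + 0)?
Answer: -64/113479 ≈ -0.00056398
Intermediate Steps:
p(v) = (-2 + v)/(7*v) (p(v) = ((v - 2)/(v + 0))/7 = ((-2 + v)/v)/7 = (-2 + v)/(7*v))
Q(c) = -36/(7*(-3 + c)) (Q(c) = ((1/7)*(-2 + 1)/1 - 5)/(-3 + c) = ((1/7)*1*(-1) - 5)/(-3 + c) = (-1/7 - 5)/(-3 + c) = -36/(7*(-3 + c)))
d(S) = -3 + 1/(-4 + S)
1/(-1770 + d(Q(4))) = 1/(-1770 + (13 - (-108)/(-21 + 7*4))/(-4 - 36/(-21 + 7*4))) = 1/(-1770 + (13 - (-108)/(-21 + 28))/(-4 - 36/(-21 + 28))) = 1/(-1770 + (13 - (-108)/7)/(-4 - 36/7)) = 1/(-1770 + (13 - (-108)/7)/(-4 - 36*1/7)) = 1/(-1770 + (13 - 3*(-36/7))/(-4 - 36/7)) = 1/(-1770 + (13 + 108/7)/(-64/7)) = 1/(-1770 - 7/64*199/7) = 1/(-1770 - 199/64) = 1/(-113479/64) = -64/113479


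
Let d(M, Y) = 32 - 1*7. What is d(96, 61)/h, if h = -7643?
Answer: -25/7643 ≈ -0.0032710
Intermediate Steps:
d(M, Y) = 25 (d(M, Y) = 32 - 7 = 25)
d(96, 61)/h = 25/(-7643) = 25*(-1/7643) = -25/7643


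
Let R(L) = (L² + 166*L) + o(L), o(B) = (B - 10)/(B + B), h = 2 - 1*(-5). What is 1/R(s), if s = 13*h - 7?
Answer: 84/1764037 ≈ 4.7618e-5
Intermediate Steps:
h = 7 (h = 2 + 5 = 7)
o(B) = (-10 + B)/(2*B) (o(B) = (-10 + B)/((2*B)) = (-10 + B)*(1/(2*B)) = (-10 + B)/(2*B))
s = 84 (s = 13*7 - 7 = 91 - 7 = 84)
R(L) = L² + 166*L + (-10 + L)/(2*L) (R(L) = (L² + 166*L) + (-10 + L)/(2*L) = L² + 166*L + (-10 + L)/(2*L))
1/R(s) = 1/(½ + 84² - 5/84 + 166*84) = 1/(½ + 7056 - 5*1/84 + 13944) = 1/(½ + 7056 - 5/84 + 13944) = 1/(1764037/84) = 84/1764037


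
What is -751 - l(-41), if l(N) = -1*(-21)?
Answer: -772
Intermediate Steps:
l(N) = 21
-751 - l(-41) = -751 - 1*21 = -751 - 21 = -772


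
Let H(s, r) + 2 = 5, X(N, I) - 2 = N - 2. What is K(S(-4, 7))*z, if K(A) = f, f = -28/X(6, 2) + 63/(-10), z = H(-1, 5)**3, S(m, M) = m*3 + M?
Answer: -2961/10 ≈ -296.10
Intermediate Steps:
X(N, I) = N (X(N, I) = 2 + (N - 2) = 2 + (-2 + N) = N)
H(s, r) = 3 (H(s, r) = -2 + 5 = 3)
S(m, M) = M + 3*m (S(m, M) = 3*m + M = M + 3*m)
z = 27 (z = 3**3 = 27)
f = -329/30 (f = -28/6 + 63/(-10) = -28*1/6 + 63*(-1/10) = -14/3 - 63/10 = -329/30 ≈ -10.967)
K(A) = -329/30
K(S(-4, 7))*z = -329/30*27 = -2961/10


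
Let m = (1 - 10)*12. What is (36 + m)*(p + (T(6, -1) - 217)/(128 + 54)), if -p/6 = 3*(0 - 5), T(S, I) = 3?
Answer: -581976/91 ≈ -6395.3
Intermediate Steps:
p = 90 (p = -18*(0 - 5) = -18*(-5) = -6*(-15) = 90)
m = -108 (m = -9*12 = -108)
(36 + m)*(p + (T(6, -1) - 217)/(128 + 54)) = (36 - 108)*(90 + (3 - 217)/(128 + 54)) = -72*(90 - 214/182) = -72*(90 - 214*1/182) = -72*(90 - 107/91) = -72*8083/91 = -581976/91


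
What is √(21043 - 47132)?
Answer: I*√26089 ≈ 161.52*I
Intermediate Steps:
√(21043 - 47132) = √(-26089) = I*√26089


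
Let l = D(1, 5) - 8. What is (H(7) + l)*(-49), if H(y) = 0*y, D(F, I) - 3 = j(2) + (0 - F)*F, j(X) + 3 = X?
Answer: 343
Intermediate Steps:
j(X) = -3 + X
D(F, I) = 2 - F**2 (D(F, I) = 3 + ((-3 + 2) + (0 - F)*F) = 3 + (-1 + (-F)*F) = 3 + (-1 - F**2) = 2 - F**2)
H(y) = 0
l = -7 (l = (2 - 1*1**2) - 8 = (2 - 1*1) - 8 = (2 - 1) - 8 = 1 - 8 = -7)
(H(7) + l)*(-49) = (0 - 7)*(-49) = -7*(-49) = 343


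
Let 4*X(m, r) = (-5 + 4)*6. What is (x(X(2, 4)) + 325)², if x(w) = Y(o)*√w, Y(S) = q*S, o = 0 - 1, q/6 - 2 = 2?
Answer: 104761 - 7800*I*√6 ≈ 1.0476e+5 - 19106.0*I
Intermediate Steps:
q = 24 (q = 12 + 6*2 = 12 + 12 = 24)
o = -1
X(m, r) = -3/2 (X(m, r) = ((-5 + 4)*6)/4 = (-1*6)/4 = (¼)*(-6) = -3/2)
Y(S) = 24*S
x(w) = -24*√w (x(w) = (24*(-1))*√w = -24*√w)
(x(X(2, 4)) + 325)² = (-12*I*√6 + 325)² = (325 - 12*I*√6)²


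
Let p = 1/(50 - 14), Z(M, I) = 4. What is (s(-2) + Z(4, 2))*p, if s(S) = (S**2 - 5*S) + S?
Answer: 4/9 ≈ 0.44444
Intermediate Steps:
p = 1/36 ≈ 0.027778
s(S) = S**2 - 4*S
(s(-2) + Z(4, 2))*p = (-2*(-4 - 2) + 4)*(1/36) = (-2*(-6) + 4)*(1/36) = (12 + 4)*(1/36) = 16*(1/36) = 4/9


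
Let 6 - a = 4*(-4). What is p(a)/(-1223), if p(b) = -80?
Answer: 80/1223 ≈ 0.065413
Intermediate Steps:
a = 22 (a = 6 - 4*(-4) = 6 - 1*(-16) = 6 + 16 = 22)
p(a)/(-1223) = -80/(-1223) = -80*(-1/1223) = 80/1223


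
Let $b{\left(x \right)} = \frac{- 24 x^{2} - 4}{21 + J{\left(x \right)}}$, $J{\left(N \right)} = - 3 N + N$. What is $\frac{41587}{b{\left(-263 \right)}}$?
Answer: $- \frac{22748089}{1660060} \approx -13.703$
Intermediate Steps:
$J{\left(N \right)} = - 2 N$
$b{\left(x \right)} = \frac{-4 - 24 x^{2}}{21 - 2 x}$ ($b{\left(x \right)} = \frac{- 24 x^{2} - 4}{21 - 2 x} = \frac{-4 - 24 x^{2}}{21 - 2 x}$)
$\frac{41587}{b{\left(-263 \right)}} = \frac{41587}{4 \frac{1}{-21 + 2 \left(-263\right)} \left(1 + 6 \left(-263\right)^{2}\right)} = \frac{41587}{4 \frac{1}{-21 - 526} \left(1 + 6 \cdot 69169\right)} = \frac{41587}{4 \frac{1}{-547} \left(1 + 415014\right)} = \frac{41587}{4 \left(- \frac{1}{547}\right) 415015} = \frac{41587}{- \frac{1660060}{547}} = 41587 \left(- \frac{547}{1660060}\right) = - \frac{22748089}{1660060}$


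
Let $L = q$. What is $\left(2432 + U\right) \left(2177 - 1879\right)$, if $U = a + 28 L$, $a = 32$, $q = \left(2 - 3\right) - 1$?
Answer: $717584$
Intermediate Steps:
$q = -2$ ($q = -1 - 1 = -2$)
$L = -2$
$U = -24$ ($U = 32 + 28 \left(-2\right) = 32 - 56 = -24$)
$\left(2432 + U\right) \left(2177 - 1879\right) = \left(2432 - 24\right) \left(2177 - 1879\right) = 2408 \cdot 298 = 717584$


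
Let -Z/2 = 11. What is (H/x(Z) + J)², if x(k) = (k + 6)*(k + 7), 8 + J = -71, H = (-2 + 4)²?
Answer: 22458121/3600 ≈ 6238.4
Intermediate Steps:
H = 4 (H = 2² = 4)
Z = -22 (Z = -2*11 = -22)
J = -79 (J = -8 - 71 = -79)
x(k) = (6 + k)*(7 + k)
(H/x(Z) + J)² = (4/(42 + (-22)² + 13*(-22)) - 79)² = (4/(42 + 484 - 286) - 79)² = (4/240 - 79)² = (4*(1/240) - 79)² = (1/60 - 79)² = (-4739/60)² = 22458121/3600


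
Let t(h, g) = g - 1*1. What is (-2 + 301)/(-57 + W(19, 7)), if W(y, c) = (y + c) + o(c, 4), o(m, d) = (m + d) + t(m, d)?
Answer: -299/17 ≈ -17.588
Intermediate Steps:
t(h, g) = -1 + g (t(h, g) = g - 1 = -1 + g)
o(m, d) = -1 + m + 2*d (o(m, d) = (m + d) + (-1 + d) = (d + m) + (-1 + d) = -1 + m + 2*d)
W(y, c) = 7 + y + 2*c (W(y, c) = (y + c) + (-1 + c + 2*4) = (c + y) + (-1 + c + 8) = (c + y) + (7 + c) = 7 + y + 2*c)
(-2 + 301)/(-57 + W(19, 7)) = (-2 + 301)/(-57 + (7 + 19 + 2*7)) = 299/(-57 + (7 + 19 + 14)) = 299/(-57 + 40) = 299/(-17) = 299*(-1/17) = -299/17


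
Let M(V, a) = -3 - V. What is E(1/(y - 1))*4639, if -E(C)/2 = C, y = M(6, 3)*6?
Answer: 9278/55 ≈ 168.69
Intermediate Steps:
y = -54 (y = (-3 - 1*6)*6 = (-3 - 6)*6 = -9*6 = -54)
E(C) = -2*C
E(1/(y - 1))*4639 = -2/(-54 - 1)*4639 = -2/(-55)*4639 = -2*(-1/55)*4639 = (2/55)*4639 = 9278/55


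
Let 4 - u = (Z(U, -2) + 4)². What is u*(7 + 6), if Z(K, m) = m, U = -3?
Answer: 0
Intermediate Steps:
u = 0 (u = 4 - (-2 + 4)² = 4 - 1*2² = 4 - 1*4 = 4 - 4 = 0)
u*(7 + 6) = 0*(7 + 6) = 0*13 = 0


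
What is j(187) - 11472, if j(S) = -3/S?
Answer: -2145267/187 ≈ -11472.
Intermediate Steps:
j(187) - 11472 = -3/187 - 11472 = -2145267/187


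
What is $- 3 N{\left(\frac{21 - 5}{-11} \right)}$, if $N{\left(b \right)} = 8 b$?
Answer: $\frac{384}{11} \approx 34.909$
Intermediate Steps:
$- 3 N{\left(\frac{21 - 5}{-11} \right)} = - 3 \cdot 8 \frac{21 - 5}{-11} = - 3 \cdot 8 \cdot 16 \left(- \frac{1}{11}\right) = - 3 \cdot 8 \left(- \frac{16}{11}\right) = \left(-3\right) \left(- \frac{128}{11}\right) = \frac{384}{11}$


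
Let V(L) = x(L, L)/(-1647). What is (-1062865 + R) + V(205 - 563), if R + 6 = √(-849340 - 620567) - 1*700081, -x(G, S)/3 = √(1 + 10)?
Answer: -1762952 + √11/549 + 9*I*√18147 ≈ -1.763e+6 + 1212.4*I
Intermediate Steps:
x(G, S) = -3*√11 (x(G, S) = -3*√(1 + 10) = -3*√11)
R = -700087 + 9*I*√18147 (R = -6 + (√(-849340 - 620567) - 1*700081) = -6 + (√(-1469907) - 700081) = -6 + (9*I*√18147 - 700081) = -6 + (-700081 + 9*I*√18147) = -700087 + 9*I*√18147 ≈ -7.0009e+5 + 1212.4*I)
V(L) = √11/549 (V(L) = -3*√11/(-1647) = -3*√11*(-1/1647) = √11/549)
(-1062865 + R) + V(205 - 563) = (-1062865 + (-700087 + 9*I*√18147)) + √11/549 = (-1762952 + 9*I*√18147) + √11/549 = -1762952 + √11/549 + 9*I*√18147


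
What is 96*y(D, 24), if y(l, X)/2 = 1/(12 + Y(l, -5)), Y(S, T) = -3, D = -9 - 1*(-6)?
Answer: 64/3 ≈ 21.333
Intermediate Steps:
D = -3 (D = -9 + 6 = -3)
y(l, X) = 2/9 (y(l, X) = 2/(12 - 3) = 2/9)
96*y(D, 24) = 96*(2/9) = 64/3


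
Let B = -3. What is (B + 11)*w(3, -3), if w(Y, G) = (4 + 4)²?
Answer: 512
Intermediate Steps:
w(Y, G) = 64 (w(Y, G) = 8² = 64)
(B + 11)*w(3, -3) = (-3 + 11)*64 = 8*64 = 512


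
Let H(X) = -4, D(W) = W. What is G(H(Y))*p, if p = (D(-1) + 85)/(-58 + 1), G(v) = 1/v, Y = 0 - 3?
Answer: 7/19 ≈ 0.36842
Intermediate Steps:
Y = -3
p = -28/19 (p = (-1 + 85)/(-58 + 1) = 84/(-57) = 84*(-1/57) = -28/19 ≈ -1.4737)
G(H(Y))*p = -28/19/(-4) = -¼*(-28/19) = 7/19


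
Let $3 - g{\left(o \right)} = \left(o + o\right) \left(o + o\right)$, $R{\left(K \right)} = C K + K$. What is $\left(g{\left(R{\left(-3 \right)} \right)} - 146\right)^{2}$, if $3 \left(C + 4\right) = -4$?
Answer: $670761$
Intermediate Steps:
$C = - \frac{16}{3}$ ($C = -4 + \frac{1}{3} \left(-4\right) = -4 - \frac{4}{3} = - \frac{16}{3} \approx -5.3333$)
$R{\left(K \right)} = - \frac{13 K}{3}$ ($R{\left(K \right)} = - \frac{16 K}{3} + K = - \frac{13 K}{3}$)
$g{\left(o \right)} = 3 - 4 o^{2}$ ($g{\left(o \right)} = 3 - \left(o + o\right) \left(o + o\right) = 3 - 2 o 2 o = 3 - 4 o^{2}$)
$\left(g{\left(R{\left(-3 \right)} \right)} - 146\right)^{2} = \left(\left(3 - 4 \left(\left(- \frac{13}{3}\right) \left(-3\right)\right)^{2}\right) - 146\right)^{2} = \left(\left(3 - 4 \cdot 13^{2}\right) - 146\right)^{2} = \left(\left(3 - 676\right) - 146\right)^{2} = \left(-673 - 146\right)^{2} = \left(-819\right)^{2} = 670761$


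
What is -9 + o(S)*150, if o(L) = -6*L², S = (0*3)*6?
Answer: -9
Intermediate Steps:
S = 0 (S = 0*6 = 0)
-9 + o(S)*150 = -9 - 6*0²*150 = -9 - 6*0*150 = -9 + 0*150 = -9 + 0 = -9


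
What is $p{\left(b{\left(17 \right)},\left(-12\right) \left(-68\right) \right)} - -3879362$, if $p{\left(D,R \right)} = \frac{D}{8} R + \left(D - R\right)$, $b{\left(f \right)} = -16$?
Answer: $3876898$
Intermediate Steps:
$p{\left(D,R \right)} = D - R + \frac{D R}{8}$ ($p{\left(D,R \right)} = D \frac{1}{8} R + \left(D - R\right) = \frac{D}{8} R + \left(D - R\right) = \frac{D R}{8} + \left(D - R\right) = D - R + \frac{D R}{8}$)
$p{\left(b{\left(17 \right)},\left(-12\right) \left(-68\right) \right)} - -3879362 = \left(-16 - \left(-12\right) \left(-68\right) + \frac{1}{8} \left(-16\right) \left(\left(-12\right) \left(-68\right)\right)\right) - -3879362 = \left(-16 - 816 + \frac{1}{8} \left(-16\right) 816\right) + 3879362 = \left(-16 - 816 - 1632\right) + 3879362 = -2464 + 3879362 = 3876898$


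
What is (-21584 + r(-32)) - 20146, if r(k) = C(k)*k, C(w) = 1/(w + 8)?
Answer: -125186/3 ≈ -41729.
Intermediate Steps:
C(w) = 1/(8 + w)
r(k) = k/(8 + k)
(-21584 + r(-32)) - 20146 = (-21584 - 32/(8 - 32)) - 20146 = (-21584 - 32/(-24)) - 20146 = (-21584 - 32*(-1/24)) - 20146 = (-21584 + 4/3) - 20146 = -64748/3 - 20146 = -125186/3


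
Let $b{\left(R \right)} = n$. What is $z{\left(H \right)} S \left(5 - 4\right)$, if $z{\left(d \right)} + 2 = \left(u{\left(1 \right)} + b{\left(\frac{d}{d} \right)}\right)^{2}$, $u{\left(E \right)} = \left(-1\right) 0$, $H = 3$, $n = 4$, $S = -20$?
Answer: $-280$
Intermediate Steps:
$u{\left(E \right)} = 0$
$b{\left(R \right)} = 4$
$z{\left(d \right)} = 14$ ($z{\left(d \right)} = -2 + \left(0 + 4\right)^{2} = -2 + 4^{2} = -2 + 16 = 14$)
$z{\left(H \right)} S \left(5 - 4\right) = 14 \left(-20\right) \left(5 - 4\right) = \left(-280\right) 1 = -280$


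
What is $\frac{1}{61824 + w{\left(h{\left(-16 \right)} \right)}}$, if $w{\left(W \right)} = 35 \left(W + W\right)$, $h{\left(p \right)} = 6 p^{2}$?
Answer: $\frac{1}{169344} \approx 5.9051 \cdot 10^{-6}$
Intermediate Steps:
$w{\left(W \right)} = 70 W$ ($w{\left(W \right)} = 35 \cdot 2 W = 70 W$)
$\frac{1}{61824 + w{\left(h{\left(-16 \right)} \right)}} = \frac{1}{61824 + 70 \cdot 6 \left(-16\right)^{2}} = \frac{1}{61824 + 70 \cdot 6 \cdot 256} = \frac{1}{61824 + 70 \cdot 1536} = \frac{1}{61824 + 107520} = \frac{1}{169344}$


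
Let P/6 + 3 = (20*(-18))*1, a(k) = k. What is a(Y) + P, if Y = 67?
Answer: -2111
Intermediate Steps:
P = -2178 (P = -18 + 6*((20*(-18))*1) = -18 + 6*(-360*1) = -18 + 6*(-360) = -18 - 2160 = -2178)
a(Y) + P = 67 - 2178 = -2111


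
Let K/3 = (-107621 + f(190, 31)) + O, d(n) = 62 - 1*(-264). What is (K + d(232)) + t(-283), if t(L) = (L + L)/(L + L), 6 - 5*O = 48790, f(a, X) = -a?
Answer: -1761882/5 ≈ -3.5238e+5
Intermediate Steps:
d(n) = 326 (d(n) = 62 + 264 = 326)
O = -48784/5 (O = 6/5 - 1/5*48790 = 6/5 - 9758 = -48784/5 ≈ -9756.8)
t(L) = 1 (t(L) = (2*L)/((2*L)) = (2*L)*(1/(2*L)) = 1)
K = -1763517/5 (K = 3*((-107621 - 1*190) - 48784/5) = 3*((-107621 - 190) - 48784/5) = 3*(-107811 - 48784/5) = 3*(-587839/5) = -1763517/5 ≈ -3.5270e+5)
(K + d(232)) + t(-283) = (-1763517/5 + 326) + 1 = -1761887/5 + 1 = -1761882/5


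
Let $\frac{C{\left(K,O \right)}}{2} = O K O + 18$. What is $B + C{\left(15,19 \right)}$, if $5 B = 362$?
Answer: $\frac{54692}{5} \approx 10938.0$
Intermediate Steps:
$B = \frac{362}{5}$ ($B = \frac{1}{5} \cdot 362 = \frac{362}{5} \approx 72.4$)
$C{\left(K,O \right)} = 36 + 2 K O^{2}$ ($C{\left(K,O \right)} = 2 \left(O K O + 18\right) = 2 \left(K O O + 18\right) = 2 \left(K O^{2} + 18\right) = 2 \left(18 + K O^{2}\right) = 36 + 2 K O^{2}$)
$B + C{\left(15,19 \right)} = \frac{362}{5} + \left(36 + 2 \cdot 15 \cdot 19^{2}\right) = \frac{362}{5} + \left(36 + 2 \cdot 15 \cdot 361\right) = \frac{362}{5} + \left(36 + 10830\right) = \frac{362}{5} + 10866 = \frac{54692}{5}$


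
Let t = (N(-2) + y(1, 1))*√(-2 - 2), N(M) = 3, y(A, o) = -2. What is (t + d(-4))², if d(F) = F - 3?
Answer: 45 - 28*I ≈ 45.0 - 28.0*I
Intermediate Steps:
d(F) = -3 + F
t = 2*I (t = (3 - 2)*√(-2 - 2) = 1*√(-4) = 1*(2*I) = 2*I ≈ 2.0*I)
(t + d(-4))² = (2*I + (-3 - 4))² = (2*I - 7)² = (-7 + 2*I)²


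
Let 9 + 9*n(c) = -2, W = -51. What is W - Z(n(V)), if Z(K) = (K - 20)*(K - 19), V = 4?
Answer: -38893/81 ≈ -480.16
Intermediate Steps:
n(c) = -11/9 (n(c) = -1 + (⅑)*(-2) = -1 - 2/9 = -11/9)
Z(K) = (-20 + K)*(-19 + K)
W - Z(n(V)) = -51 - (380 + (-11/9)² - 39*(-11/9)) = -51 - (380 + 121/81 + 143/3) = -51 - 1*34762/81 = -51 - 34762/81 = -38893/81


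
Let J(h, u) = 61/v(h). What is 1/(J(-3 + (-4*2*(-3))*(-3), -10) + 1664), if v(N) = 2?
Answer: 2/3389 ≈ 0.00059014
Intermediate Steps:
J(h, u) = 61/2
1/(J(-3 + (-4*2*(-3))*(-3), -10) + 1664) = 1/(61/2 + 1664) = 1/(3389/2) = 2/3389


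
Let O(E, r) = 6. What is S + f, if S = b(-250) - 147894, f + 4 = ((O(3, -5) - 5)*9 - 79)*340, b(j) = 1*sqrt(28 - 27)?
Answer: -171697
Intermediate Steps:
b(j) = 1 (b(j) = 1*sqrt(1) = 1*1 = 1)
f = -23804 (f = -4 + ((6 - 5)*9 - 79)*340 = -4 + (1*9 - 79)*340 = -4 + (9 - 79)*340 = -4 - 70*340 = -4 - 23800 = -23804)
S = -147893 (S = 1 - 147894 = -147893)
S + f = -147893 - 23804 = -171697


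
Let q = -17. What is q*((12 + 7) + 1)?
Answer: -340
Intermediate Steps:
q*((12 + 7) + 1) = -17*((12 + 7) + 1) = -17*(19 + 1) = -17*20 = -340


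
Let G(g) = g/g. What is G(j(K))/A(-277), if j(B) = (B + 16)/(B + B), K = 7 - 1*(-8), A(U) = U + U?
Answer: -1/554 ≈ -0.0018051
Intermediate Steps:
A(U) = 2*U
K = 15 (K = 7 + 8 = 15)
j(B) = (16 + B)/(2*B) (j(B) = (16 + B)/((2*B)) = (16 + B)*(1/(2*B)) = (16 + B)/(2*B))
G(g) = 1
G(j(K))/A(-277) = 1/(2*(-277)) = 1/(-554) = 1*(-1/554) = -1/554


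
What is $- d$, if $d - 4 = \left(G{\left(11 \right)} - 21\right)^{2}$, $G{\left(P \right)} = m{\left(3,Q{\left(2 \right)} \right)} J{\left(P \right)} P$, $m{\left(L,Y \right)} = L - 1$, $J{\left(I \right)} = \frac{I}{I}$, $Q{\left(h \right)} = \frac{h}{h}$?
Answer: $-5$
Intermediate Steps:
$Q{\left(h \right)} = 1$
$J{\left(I \right)} = 1$
$m{\left(L,Y \right)} = -1 + L$ ($m{\left(L,Y \right)} = L - 1 = -1 + L$)
$G{\left(P \right)} = 2 P$ ($G{\left(P \right)} = \left(-1 + 3\right) 1 P = 2 \cdot 1 P = 2 P$)
$d = 5$ ($d = 4 + \left(2 \cdot 11 - 21\right)^{2} = 4 + \left(22 - 21\right)^{2} = 4 + 1^{2} = 4 + 1 = 5$)
$- d = \left(-1\right) 5 = -5$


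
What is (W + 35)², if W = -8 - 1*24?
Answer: 9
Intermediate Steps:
W = -32 (W = -8 - 24 = -32)
(W + 35)² = (-32 + 35)² = 3² = 9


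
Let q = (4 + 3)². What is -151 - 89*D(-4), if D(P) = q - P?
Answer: -4868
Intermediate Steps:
q = 49 (q = 7² = 49)
D(P) = 49 - P
-151 - 89*D(-4) = -151 - 89*(49 - 1*(-4)) = -151 - 89*(49 + 4) = -151 - 89*53 = -151 - 4717 = -4868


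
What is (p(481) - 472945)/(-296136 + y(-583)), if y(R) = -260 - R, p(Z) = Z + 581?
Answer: 471883/295813 ≈ 1.5952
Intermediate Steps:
p(Z) = 581 + Z
(p(481) - 472945)/(-296136 + y(-583)) = ((581 + 481) - 472945)/(-296136 + (-260 - 1*(-583))) = (1062 - 472945)/(-296136 + (-260 + 583)) = -471883/(-296136 + 323) = -471883/(-295813) = -471883*(-1/295813) = 471883/295813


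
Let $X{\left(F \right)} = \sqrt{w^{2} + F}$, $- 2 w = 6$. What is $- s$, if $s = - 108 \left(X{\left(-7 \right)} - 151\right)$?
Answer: $-16308 + 108 \sqrt{2} \approx -16155.0$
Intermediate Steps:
$w = -3$ ($w = \left(- \frac{1}{2}\right) 6 = -3$)
$X{\left(F \right)} = \sqrt{9 + F}$ ($X{\left(F \right)} = \sqrt{\left(-3\right)^{2} + F} = \sqrt{9 + F}$)
$s = 16308 - 108 \sqrt{2}$ ($s = - 108 \left(\sqrt{9 - 7} - 151\right) = - 108 \left(\sqrt{2} - 151\right) = - 108 \left(-151 + \sqrt{2}\right) = 16308 - 108 \sqrt{2} \approx 16155.0$)
$- s = - (16308 - 108 \sqrt{2}) = -16308 + 108 \sqrt{2}$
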